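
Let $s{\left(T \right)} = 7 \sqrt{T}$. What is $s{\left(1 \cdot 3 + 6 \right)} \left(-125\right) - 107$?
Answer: $-2732$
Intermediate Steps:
$s{\left(1 \cdot 3 + 6 \right)} \left(-125\right) - 107 = 7 \sqrt{1 \cdot 3 + 6} \left(-125\right) - 107 = 7 \sqrt{3 + 6} \left(-125\right) - 107 = 7 \sqrt{9} \left(-125\right) - 107 = 7 \cdot 3 \left(-125\right) - 107 = 21 \left(-125\right) - 107 = -2625 - 107 = -2732$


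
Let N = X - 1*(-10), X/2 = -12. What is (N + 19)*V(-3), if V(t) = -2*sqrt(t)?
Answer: -10*I*sqrt(3) ≈ -17.32*I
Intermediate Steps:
X = -24 (X = 2*(-12) = -24)
N = -14 (N = -24 - 1*(-10) = -24 + 10 = -14)
(N + 19)*V(-3) = (-14 + 19)*(-2*I*sqrt(3)) = 5*(-2*I*sqrt(3)) = -10*I*sqrt(3)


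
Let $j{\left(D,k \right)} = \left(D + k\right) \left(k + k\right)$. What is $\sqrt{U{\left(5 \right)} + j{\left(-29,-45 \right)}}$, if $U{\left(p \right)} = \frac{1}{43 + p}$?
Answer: $\frac{\sqrt{959043}}{12} \approx 81.609$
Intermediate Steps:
$j{\left(D,k \right)} = 2 k \left(D + k\right)$ ($j{\left(D,k \right)} = \left(D + k\right) 2 k = 2 k \left(D + k\right)$)
$\sqrt{U{\left(5 \right)} + j{\left(-29,-45 \right)}} = \sqrt{\frac{1}{43 + 5} + 2 \left(-45\right) \left(-29 - 45\right)} = \sqrt{\frac{1}{48} + 2 \left(-45\right) \left(-74\right)} = \sqrt{\frac{1}{48} + 6660} = \sqrt{\frac{319681}{48}} = \frac{\sqrt{959043}}{12}$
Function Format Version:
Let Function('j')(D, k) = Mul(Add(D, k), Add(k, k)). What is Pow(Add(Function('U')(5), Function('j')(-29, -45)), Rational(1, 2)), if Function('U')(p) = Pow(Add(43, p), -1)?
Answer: Mul(Rational(1, 12), Pow(959043, Rational(1, 2))) ≈ 81.609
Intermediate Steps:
Function('j')(D, k) = Mul(2, k, Add(D, k)) (Function('j')(D, k) = Mul(Add(D, k), Mul(2, k)) = Mul(2, k, Add(D, k)))
Pow(Add(Function('U')(5), Function('j')(-29, -45)), Rational(1, 2)) = Pow(Add(Pow(Add(43, 5), -1), Mul(2, -45, Add(-29, -45))), Rational(1, 2)) = Pow(Add(Pow(48, -1), Mul(2, -45, -74)), Rational(1, 2)) = Pow(Add(Rational(1, 48), 6660), Rational(1, 2)) = Pow(Rational(319681, 48), Rational(1, 2)) = Mul(Rational(1, 12), Pow(959043, Rational(1, 2)))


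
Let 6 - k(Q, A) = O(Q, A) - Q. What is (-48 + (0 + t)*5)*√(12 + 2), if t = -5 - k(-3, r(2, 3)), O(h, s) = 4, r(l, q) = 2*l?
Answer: -68*√14 ≈ -254.43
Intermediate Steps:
k(Q, A) = 2 + Q (k(Q, A) = 6 - (4 - Q) = 6 + (-4 + Q) = 2 + Q)
t = -4 (t = -5 - (2 - 3) = -5 - 1*(-1) = -5 + 1 = -4)
(-48 + (0 + t)*5)*√(12 + 2) = (-48 + (0 - 4)*5)*√(12 + 2) = (-48 - 4*5)*√14 = (-48 - 20)*√14 = -68*√14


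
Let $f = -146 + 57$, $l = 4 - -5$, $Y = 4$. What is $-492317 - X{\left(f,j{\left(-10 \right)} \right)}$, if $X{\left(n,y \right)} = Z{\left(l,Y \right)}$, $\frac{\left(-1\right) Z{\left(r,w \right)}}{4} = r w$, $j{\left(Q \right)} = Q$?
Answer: $-492173$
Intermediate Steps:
$l = 9$ ($l = 4 + 5 = 9$)
$f = -89$
$Z{\left(r,w \right)} = - 4 r w$
$X{\left(n,y \right)} = -144$ ($X{\left(n,y \right)} = \left(-4\right) 9 \cdot 4 = -144$)
$-492317 - X{\left(f,j{\left(-10 \right)} \right)} = -492317 - -144 = -492317 + 144 = -492173$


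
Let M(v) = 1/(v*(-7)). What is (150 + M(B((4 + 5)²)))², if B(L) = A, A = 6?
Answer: 39677401/1764 ≈ 22493.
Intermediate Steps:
B(L) = 6
M(v) = -1/(7*v) (M(v) = -⅐/v = -1/(7*v))
(150 + M(B((4 + 5)²)))² = (150 - ⅐/6)² = (150 - ⅐*⅙)² = (150 - 1/42)² = (6299/42)² = 39677401/1764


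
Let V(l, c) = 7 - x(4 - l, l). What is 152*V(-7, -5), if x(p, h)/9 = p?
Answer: -13984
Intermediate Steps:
x(p, h) = 9*p
V(l, c) = -29 + 9*l (V(l, c) = 7 - 9*(4 - l) = 7 - (36 - 9*l) = 7 + (-36 + 9*l) = -29 + 9*l)
152*V(-7, -5) = 152*(-29 + 9*(-7)) = 152*(-29 - 63) = 152*(-92) = -13984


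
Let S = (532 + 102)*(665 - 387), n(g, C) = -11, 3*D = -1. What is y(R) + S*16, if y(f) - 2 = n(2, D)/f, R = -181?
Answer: 510426165/181 ≈ 2.8200e+6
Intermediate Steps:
D = -1/3 (D = (1/3)*(-1) = -1/3 ≈ -0.33333)
S = 176252 (S = 634*278 = 176252)
y(f) = 2 - 11/f
y(R) + S*16 = (2 - 11/(-181)) + 176252*16 = (2 - 11*(-1/181)) + 2820032 = (2 + 11/181) + 2820032 = 373/181 + 2820032 = 510426165/181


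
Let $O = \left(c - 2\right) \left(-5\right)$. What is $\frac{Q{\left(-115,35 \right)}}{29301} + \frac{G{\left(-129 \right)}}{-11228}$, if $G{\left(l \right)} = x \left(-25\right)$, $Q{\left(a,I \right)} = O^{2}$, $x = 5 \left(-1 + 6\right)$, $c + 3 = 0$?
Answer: $\frac{25330625}{328991628} \approx 0.076995$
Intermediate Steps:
$c = -3$ ($c = -3 + 0 = -3$)
$O = 25$ ($O = \left(-3 - 2\right) \left(-5\right) = \left(-5\right) \left(-5\right) = 25$)
$x = 25$ ($x = 5 \cdot 5 = 25$)
$Q{\left(a,I \right)} = 625$ ($Q{\left(a,I \right)} = 25^{2} = 625$)
$G{\left(l \right)} = -625$ ($G{\left(l \right)} = 25 \left(-25\right) = -625$)
$\frac{Q{\left(-115,35 \right)}}{29301} + \frac{G{\left(-129 \right)}}{-11228} = \frac{625}{29301} - \frac{625}{-11228} = 625 \cdot \frac{1}{29301} - - \frac{625}{11228} = \frac{625}{29301} + \frac{625}{11228} = \frac{25330625}{328991628}$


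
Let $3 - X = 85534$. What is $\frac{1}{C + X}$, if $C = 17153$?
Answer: $- \frac{1}{68378} \approx -1.4625 \cdot 10^{-5}$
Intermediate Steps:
$X = -85531$ ($X = 3 - 85534 = -85531$)
$\frac{1}{C + X} = \frac{1}{17153 - 85531} = \frac{1}{-68378} = - \frac{1}{68378}$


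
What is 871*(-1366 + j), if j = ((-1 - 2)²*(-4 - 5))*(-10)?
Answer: -484276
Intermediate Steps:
j = 810 (j = ((-3)²*(-9))*(-10) = (9*(-9))*(-10) = -81*(-10) = 810)
871*(-1366 + j) = 871*(-1366 + 810) = 871*(-556) = -484276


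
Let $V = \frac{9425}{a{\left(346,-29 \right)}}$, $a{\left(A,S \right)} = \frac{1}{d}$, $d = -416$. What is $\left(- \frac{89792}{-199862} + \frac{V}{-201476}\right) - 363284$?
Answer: $- \frac{1828462386493252}{5033424539} \approx -3.6326 \cdot 10^{5}$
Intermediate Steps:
$a{\left(A,S \right)} = - \frac{1}{416}$ ($a{\left(A,S \right)} = \frac{1}{-416} = - \frac{1}{416}$)
$V = -3920800$ ($V = \frac{9425}{- \frac{1}{416}} = 9425 \left(-416\right) = -3920800$)
$\left(- \frac{89792}{-199862} + \frac{V}{-201476}\right) - 363284 = \left(- \frac{89792}{-199862} - \frac{3920800}{-201476}\right) - 363284 = \left(\left(-89792\right) \left(- \frac{1}{199862}\right) - - \frac{980200}{50369}\right) - 363284 = \left(\frac{44896}{99931} + \frac{980200}{50369}\right) - 363284 = \frac{100213732824}{5033424539} - 363284 = - \frac{1828462386493252}{5033424539}$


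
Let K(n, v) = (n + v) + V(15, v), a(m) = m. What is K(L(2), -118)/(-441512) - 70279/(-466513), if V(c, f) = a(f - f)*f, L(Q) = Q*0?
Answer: 15542035191/102985543828 ≈ 0.15091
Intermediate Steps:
L(Q) = 0
V(c, f) = 0 (V(c, f) = (f - f)*f = 0*f = 0)
K(n, v) = n + v (K(n, v) = (n + v) + 0 = n + v)
K(L(2), -118)/(-441512) - 70279/(-466513) = (0 - 118)/(-441512) - 70279/(-466513) = -118*(-1/441512) - 70279*(-1/466513) = 59/220756 + 70279/466513 = 15542035191/102985543828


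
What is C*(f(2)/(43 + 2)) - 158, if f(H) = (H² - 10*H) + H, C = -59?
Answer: -6284/45 ≈ -139.64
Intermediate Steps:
f(H) = H² - 9*H
C*(f(2)/(43 + 2)) - 158 = -59*2*(-9 + 2)/(43 + 2) - 158 = -59*2*(-7)/45 - 158 = -(-826)/45 - 158 = -59*(-14/45) - 158 = 826/45 - 158 = -6284/45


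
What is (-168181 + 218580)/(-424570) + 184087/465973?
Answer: 54673244363/197838156610 ≈ 0.27635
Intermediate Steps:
(-168181 + 218580)/(-424570) + 184087/465973 = 50399*(-1/424570) + 184087*(1/465973) = -50399/424570 + 184087/465973 = 54673244363/197838156610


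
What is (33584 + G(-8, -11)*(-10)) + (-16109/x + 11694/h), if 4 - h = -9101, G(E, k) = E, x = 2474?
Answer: 252729926597/7508590 ≈ 33659.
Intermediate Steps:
h = 9105 (h = 4 - 1*(-9101) = 4 + 9101 = 9105)
(33584 + G(-8, -11)*(-10)) + (-16109/x + 11694/h) = (33584 - 8*(-10)) + (-16109/2474 + 11694/9105) = (33584 + 80) + (-16109*1/2474 + 11694*(1/9105)) = 33664 + (-16109/2474 + 3898/3035) = 33664 - 39247163/7508590 = 252729926597/7508590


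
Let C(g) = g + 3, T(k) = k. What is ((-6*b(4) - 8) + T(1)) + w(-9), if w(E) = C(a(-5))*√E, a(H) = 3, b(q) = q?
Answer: -31 + 18*I ≈ -31.0 + 18.0*I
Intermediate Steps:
C(g) = 3 + g
w(E) = 6*√E (w(E) = (3 + 3)*√E = 6*√E)
((-6*b(4) - 8) + T(1)) + w(-9) = ((-6*4 - 8) + 1) + 6*√(-9) = ((-24 - 8) + 1) + 6*(3*I) = (-32 + 1) + 18*I = -31 + 18*I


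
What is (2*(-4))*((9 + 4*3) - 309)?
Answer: 2304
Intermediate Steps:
(2*(-4))*((9 + 4*3) - 309) = -8*((9 + 12) - 309) = -8*(21 - 309) = -8*(-288) = 2304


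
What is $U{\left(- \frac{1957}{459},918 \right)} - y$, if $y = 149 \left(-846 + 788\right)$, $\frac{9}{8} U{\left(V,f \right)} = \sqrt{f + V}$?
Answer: $8642 + \frac{8 \sqrt{21389655}}{1377} \approx 8668.9$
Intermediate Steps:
$U{\left(V,f \right)} = \frac{8 \sqrt{V + f}}{9}$ ($U{\left(V,f \right)} = \frac{8 \sqrt{f + V}}{9} = \frac{8 \sqrt{V + f}}{9}$)
$y = -8642$ ($y = 149 \left(-58\right) = -8642$)
$U{\left(- \frac{1957}{459},918 \right)} - y = \frac{8 \sqrt{- \frac{1957}{459} + 918}}{9} - -8642 = \frac{8 \sqrt{\left(-1957\right) \frac{1}{459} + 918}}{9} + 8642 = \frac{8 \sqrt{- \frac{1957}{459} + 918}}{9} + 8642 = \frac{8 \sqrt{\frac{419405}{459}}}{9} + 8642 = \frac{8 \frac{\sqrt{21389655}}{153}}{9} + 8642 = \frac{8 \sqrt{21389655}}{1377} + 8642 = 8642 + \frac{8 \sqrt{21389655}}{1377}$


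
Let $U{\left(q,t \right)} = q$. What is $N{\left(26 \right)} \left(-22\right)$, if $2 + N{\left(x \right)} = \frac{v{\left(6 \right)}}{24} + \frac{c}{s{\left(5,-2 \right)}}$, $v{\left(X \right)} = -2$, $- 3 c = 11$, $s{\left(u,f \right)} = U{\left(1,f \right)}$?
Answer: $\frac{253}{2} \approx 126.5$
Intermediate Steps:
$s{\left(u,f \right)} = 1$
$c = - \frac{11}{3}$ ($c = \left(- \frac{1}{3}\right) 11 = - \frac{11}{3} \approx -3.6667$)
$N{\left(x \right)} = - \frac{23}{4}$ ($N{\left(x \right)} = -2 - \left(\frac{1}{12} + \frac{11}{3}\right) = -2 - \frac{15}{4} = - \frac{23}{4}$)
$N{\left(26 \right)} \left(-22\right) = \left(- \frac{23}{4}\right) \left(-22\right) = \frac{253}{2}$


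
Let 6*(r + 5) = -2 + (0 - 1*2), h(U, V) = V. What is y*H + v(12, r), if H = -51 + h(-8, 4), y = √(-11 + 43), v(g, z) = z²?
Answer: 289/9 - 188*√2 ≈ -233.76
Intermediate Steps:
r = -17/3 (r = -5 + (-2 + (0 - 1*2))/6 = -5 + (-2 + (0 - 2))/6 = -5 + (-2 - 2)/6 = -5 + (⅙)*(-4) = -5 - ⅔ = -17/3 ≈ -5.6667)
y = 4*√2 (y = √32 = 4*√2 ≈ 5.6569)
H = -47 (H = -51 + 4 = -47)
y*H + v(12, r) = (4*√2)*(-47) + (-17/3)² = -188*√2 + 289/9 = 289/9 - 188*√2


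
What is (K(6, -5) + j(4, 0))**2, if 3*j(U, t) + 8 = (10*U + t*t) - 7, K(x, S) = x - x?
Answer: 625/9 ≈ 69.444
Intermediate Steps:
K(x, S) = 0
j(U, t) = -5 + t**2/3 + 10*U/3 (j(U, t) = -8/3 + ((10*U + t*t) - 7)/3 = -8/3 + ((10*U + t**2) - 7)/3 = -8/3 + ((t**2 + 10*U) - 7)/3 = -8/3 + (-7 + t**2 + 10*U)/3 = -8/3 + (-7/3 + t**2/3 + 10*U/3) = -5 + t**2/3 + 10*U/3)
(K(6, -5) + j(4, 0))**2 = (0 + (-5 + (1/3)*0**2 + (10/3)*4))**2 = (0 + (-5 + (1/3)*0 + 40/3))**2 = (0 + (-5 + 0 + 40/3))**2 = (0 + 25/3)**2 = (25/3)**2 = 625/9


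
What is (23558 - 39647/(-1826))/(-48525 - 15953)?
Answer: -43056555/117736828 ≈ -0.36570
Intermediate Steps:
(23558 - 39647/(-1826))/(-48525 - 15953) = (23558 - 39647*(-1/1826))/(-64478) = (23558 + 39647/1826)*(-1/64478) = (43056555/1826)*(-1/64478) = -43056555/117736828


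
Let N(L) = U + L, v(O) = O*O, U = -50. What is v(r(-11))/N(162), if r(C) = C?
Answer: 121/112 ≈ 1.0804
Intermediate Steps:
v(O) = O²
N(L) = -50 + L
v(r(-11))/N(162) = (-11)²/(-50 + 162) = 121/112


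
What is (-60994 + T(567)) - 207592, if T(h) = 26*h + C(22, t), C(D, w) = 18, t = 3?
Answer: -253826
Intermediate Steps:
T(h) = 18 + 26*h (T(h) = 26*h + 18 = 18 + 26*h)
(-60994 + T(567)) - 207592 = (-60994 + (18 + 26*567)) - 207592 = (-60994 + (18 + 14742)) - 207592 = (-60994 + 14760) - 207592 = -46234 - 207592 = -253826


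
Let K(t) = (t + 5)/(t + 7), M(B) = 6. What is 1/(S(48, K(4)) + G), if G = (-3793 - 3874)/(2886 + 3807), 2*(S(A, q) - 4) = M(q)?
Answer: 6693/39184 ≈ 0.17081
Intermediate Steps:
K(t) = (5 + t)/(7 + t)
S(A, q) = 7 (S(A, q) = 4 + (½)*6 = 4 + 3 = 7)
G = -7667/6693 ≈ -1.1455
1/(S(48, K(4)) + G) = 1/(7 - 7667/6693) = 1/(39184/6693) = 6693/39184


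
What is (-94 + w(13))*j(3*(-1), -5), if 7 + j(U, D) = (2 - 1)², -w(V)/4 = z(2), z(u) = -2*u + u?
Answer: 516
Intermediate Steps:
z(u) = -u
w(V) = 8 (w(V) = -(-4)*2 = -4*(-2) = 8)
j(U, D) = -6 (j(U, D) = -7 + (2 - 1)² = -7 + 1² = -7 + 1 = -6)
(-94 + w(13))*j(3*(-1), -5) = (-94 + 8)*(-6) = -86*(-6) = 516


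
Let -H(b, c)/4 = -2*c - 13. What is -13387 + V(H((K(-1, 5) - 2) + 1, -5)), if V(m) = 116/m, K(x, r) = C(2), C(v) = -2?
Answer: -40132/3 ≈ -13377.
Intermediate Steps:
K(x, r) = -2
H(b, c) = 52 + 8*c (H(b, c) = -4*(-2*c - 13) = -4*(-13 - 2*c) = 52 + 8*c)
-13387 + V(H((K(-1, 5) - 2) + 1, -5)) = -13387 + 116/(52 + 8*(-5)) = -13387 + 116/(52 - 40) = -13387 + 116/12 = -13387 + 116*(1/12) = -13387 + 29/3 = -40132/3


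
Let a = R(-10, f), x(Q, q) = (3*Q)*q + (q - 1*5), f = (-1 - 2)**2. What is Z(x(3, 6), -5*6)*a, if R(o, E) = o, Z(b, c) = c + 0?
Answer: 300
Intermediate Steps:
f = 9 (f = (-3)**2 = 9)
x(Q, q) = -5 + q + 3*Q*q (x(Q, q) = 3*Q*q + (q - 5) = 3*Q*q + (-5 + q) = -5 + q + 3*Q*q)
Z(b, c) = c
a = -10
Z(x(3, 6), -5*6)*a = -5*6*(-10) = -30*(-10) = 300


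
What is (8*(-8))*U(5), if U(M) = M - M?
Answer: 0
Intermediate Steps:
U(M) = 0
(8*(-8))*U(5) = (8*(-8))*0 = -64*0 = 0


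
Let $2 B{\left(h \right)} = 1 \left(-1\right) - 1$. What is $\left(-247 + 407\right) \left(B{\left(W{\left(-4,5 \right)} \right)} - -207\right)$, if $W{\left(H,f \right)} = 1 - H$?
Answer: $32960$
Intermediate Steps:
$B{\left(h \right)} = -1$ ($B{\left(h \right)} = \frac{1 \left(-1\right) - 1}{2} = \frac{-1 - 1}{2} = \frac{1}{2} \left(-2\right) = -1$)
$\left(-247 + 407\right) \left(B{\left(W{\left(-4,5 \right)} \right)} - -207\right) = \left(-247 + 407\right) \left(-1 - -207\right) = 160 \left(-1 + 207\right) = 160 \cdot 206 = 32960$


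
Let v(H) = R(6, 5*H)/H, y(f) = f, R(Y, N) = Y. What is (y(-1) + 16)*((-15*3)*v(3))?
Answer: -1350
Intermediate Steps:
v(H) = 6/H
(y(-1) + 16)*((-15*3)*v(3)) = (-1 + 16)*((-15*3)*(6/3)) = 15*((-3*15)*(6*(⅓))) = 15*(-45*2) = 15*(-90) = -1350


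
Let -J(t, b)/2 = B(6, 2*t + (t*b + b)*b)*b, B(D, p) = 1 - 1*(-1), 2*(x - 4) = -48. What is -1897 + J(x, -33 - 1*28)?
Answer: -1653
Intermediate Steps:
x = -20 (x = 4 + (½)*(-48) = 4 - 24 = -20)
B(D, p) = 2 (B(D, p) = 1 + 1 = 2)
J(t, b) = -4*b
-1897 + J(x, -33 - 1*28) = -1897 - 4*(-33 - 1*28) = -1897 - 4*(-33 - 28) = -1897 - 4*(-61) = -1897 + 244 = -1653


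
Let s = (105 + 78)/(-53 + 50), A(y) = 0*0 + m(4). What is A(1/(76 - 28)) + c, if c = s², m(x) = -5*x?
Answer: 3701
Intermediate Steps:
A(y) = -20 (A(y) = 0*0 - 5*4 = 0 - 20 = -20)
s = -61 (s = 183/(-3) = 183*(-⅓) = -61)
c = 3721 (c = (-61)² = 3721)
A(1/(76 - 28)) + c = -20 + 3721 = 3701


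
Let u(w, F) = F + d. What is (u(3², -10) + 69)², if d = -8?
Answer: 2601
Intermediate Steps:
u(w, F) = -8 + F (u(w, F) = F - 8 = -8 + F)
(u(3², -10) + 69)² = ((-8 - 10) + 69)² = (-18 + 69)² = 51² = 2601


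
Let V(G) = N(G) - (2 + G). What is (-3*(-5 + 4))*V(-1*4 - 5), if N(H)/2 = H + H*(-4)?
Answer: 183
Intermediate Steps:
N(H) = -6*H (N(H) = 2*(H + H*(-4)) = 2*(H - 4*H) = 2*(-3*H) = -6*H)
V(G) = -2 - 7*G (V(G) = -6*G - (2 + G) = -6*G + (-2 - G) = -2 - 7*G)
(-3*(-5 + 4))*V(-1*4 - 5) = (-3*(-5 + 4))*(-2 - 7*(-1*4 - 5)) = (-3*(-1))*(-2 - 7*(-4 - 5)) = 3*(-2 - 7*(-9)) = 3*(-2 + 63) = 3*61 = 183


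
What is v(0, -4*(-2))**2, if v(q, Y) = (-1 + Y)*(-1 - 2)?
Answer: 441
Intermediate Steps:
v(q, Y) = 3 - 3*Y (v(q, Y) = (-1 + Y)*(-3) = 3 - 3*Y)
v(0, -4*(-2))**2 = (3 - (-12)*(-2))**2 = (3 - 3*8)**2 = (3 - 24)**2 = (-21)**2 = 441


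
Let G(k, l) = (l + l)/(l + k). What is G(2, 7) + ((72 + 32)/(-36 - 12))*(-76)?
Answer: 1496/9 ≈ 166.22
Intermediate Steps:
G(k, l) = 2*l/(k + l) (G(k, l) = (2*l)/(k + l) = 2*l/(k + l))
G(2, 7) + ((72 + 32)/(-36 - 12))*(-76) = 2*7/(2 + 7) + ((72 + 32)/(-36 - 12))*(-76) = 2*7/9 + (104/(-48))*(-76) = 2*7*(⅑) + (104*(-1/48))*(-76) = 14/9 - 13/6*(-76) = 14/9 + 494/3 = 1496/9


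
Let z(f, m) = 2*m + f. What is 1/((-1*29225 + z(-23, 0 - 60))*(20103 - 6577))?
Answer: -1/397231568 ≈ -2.5174e-9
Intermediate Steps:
z(f, m) = f + 2*m
1/((-1*29225 + z(-23, 0 - 60))*(20103 - 6577)) = 1/((-1*29225 + (-23 + 2*(0 - 60)))*(20103 - 6577)) = 1/((-29225 + (-23 + 2*(-60)))*13526) = 1/((-29225 + (-23 - 120))*13526) = 1/((-29225 - 143)*13526) = 1/(-29368*13526) = 1/(-397231568) = -1/397231568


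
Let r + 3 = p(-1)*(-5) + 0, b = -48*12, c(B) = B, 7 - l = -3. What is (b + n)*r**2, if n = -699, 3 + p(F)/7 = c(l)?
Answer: -78417600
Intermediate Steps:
l = 10 (l = 7 - 1*(-3) = 7 + 3 = 10)
p(F) = 49 (p(F) = -21 + 7*10 = -21 + 70 = 49)
b = -576
r = -248 (r = -3 + (49*(-5) + 0) = -3 + (-245 + 0) = -3 - 245 = -248)
(b + n)*r**2 = (-576 - 699)*(-248)**2 = -1275*61504 = -78417600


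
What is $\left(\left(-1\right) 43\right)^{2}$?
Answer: $1849$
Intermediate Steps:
$\left(\left(-1\right) 43\right)^{2} = \left(-43\right)^{2} = 1849$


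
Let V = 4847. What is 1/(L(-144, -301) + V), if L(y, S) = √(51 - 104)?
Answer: 4847/23493462 - I*√53/23493462 ≈ 0.00020631 - 3.0988e-7*I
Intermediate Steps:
L(y, S) = I*√53 (L(y, S) = √(-53) = I*√53)
1/(L(-144, -301) + V) = 1/(I*√53 + 4847) = 1/(4847 + I*√53)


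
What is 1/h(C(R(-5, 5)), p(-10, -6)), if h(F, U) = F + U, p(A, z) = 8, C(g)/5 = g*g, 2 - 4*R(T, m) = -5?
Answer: 16/373 ≈ 0.042895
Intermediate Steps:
R(T, m) = 7/4 (R(T, m) = 1/2 - 1/4*(-5) = 1/2 + 5/4 = 7/4)
C(g) = 5*g**2 (C(g) = 5*(g*g) = 5*g**2)
1/h(C(R(-5, 5)), p(-10, -6)) = 1/(5*(7/4)**2 + 8) = 1/(5*(49/16) + 8) = 1/(245/16 + 8) = 1/(373/16) = 16/373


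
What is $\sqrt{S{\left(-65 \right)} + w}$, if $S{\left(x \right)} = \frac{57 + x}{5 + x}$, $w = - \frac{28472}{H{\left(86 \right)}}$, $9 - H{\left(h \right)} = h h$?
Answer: $\frac{\sqrt{48959632470}}{110805} \approx 1.9969$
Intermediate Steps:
$H{\left(h \right)} = 9 - h^{2}$ ($H{\left(h \right)} = 9 - h h = 9 - h^{2}$)
$w = \frac{28472}{7387}$ ($w = - \frac{28472}{9 - 86^{2}} = - \frac{28472}{9 - 7396} = - \frac{28472}{-7387} = \left(-28472\right) \left(- \frac{1}{7387}\right) = \frac{28472}{7387} \approx 3.8543$)
$S{\left(x \right)} = \frac{57 + x}{5 + x}$
$\sqrt{S{\left(-65 \right)} + w} = \sqrt{\frac{57 - 65}{5 - 65} + \frac{28472}{7387}} = \sqrt{\frac{1}{-60} \left(-8\right) + \frac{28472}{7387}} = \sqrt{\left(- \frac{1}{60}\right) \left(-8\right) + \frac{28472}{7387}} = \sqrt{\frac{2}{15} + \frac{28472}{7387}} = \sqrt{\frac{441854}{110805}} = \frac{\sqrt{48959632470}}{110805}$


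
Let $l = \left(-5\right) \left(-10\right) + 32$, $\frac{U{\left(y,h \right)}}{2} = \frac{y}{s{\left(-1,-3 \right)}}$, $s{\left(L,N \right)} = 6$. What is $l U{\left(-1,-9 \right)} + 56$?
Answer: $\frac{86}{3} \approx 28.667$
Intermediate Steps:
$U{\left(y,h \right)} = \frac{y}{3}$ ($U{\left(y,h \right)} = 2 \frac{y}{6} = \frac{y}{3}$)
$l = 82$ ($l = 50 + 32 = 82$)
$l U{\left(-1,-9 \right)} + 56 = 82 \cdot \frac{1}{3} \left(-1\right) + 56 = 82 \left(- \frac{1}{3}\right) + 56 = - \frac{82}{3} + 56 = \frac{86}{3}$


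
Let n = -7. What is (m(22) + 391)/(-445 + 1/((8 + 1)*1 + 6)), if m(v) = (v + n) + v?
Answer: -3210/3337 ≈ -0.96194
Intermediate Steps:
m(v) = -7 + 2*v (m(v) = (v - 7) + v = (-7 + v) + v = -7 + 2*v)
(m(22) + 391)/(-445 + 1/((8 + 1)*1 + 6)) = ((-7 + 2*22) + 391)/(-445 + 1/((8 + 1)*1 + 6)) = ((-7 + 44) + 391)/(-445 + 1/(9*1 + 6)) = (37 + 391)/(-445 + 1/(9 + 6)) = 428/(-445 + 1/15) = 428/(-6674/15) = 428*(-15/6674) = -3210/3337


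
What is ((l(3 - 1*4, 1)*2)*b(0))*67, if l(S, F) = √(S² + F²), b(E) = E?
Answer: 0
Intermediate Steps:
l(S, F) = √(F² + S²)
((l(3 - 1*4, 1)*2)*b(0))*67 = ((√(1² + (3 - 1*4)²)*2)*0)*67 = ((√(1 + (3 - 4)²)*2)*0)*67 = ((√(1 + (-1)²)*2)*0)*67 = ((√(1 + 1)*2)*0)*67 = ((√2*2)*0)*67 = ((2*√2)*0)*67 = 0*67 = 0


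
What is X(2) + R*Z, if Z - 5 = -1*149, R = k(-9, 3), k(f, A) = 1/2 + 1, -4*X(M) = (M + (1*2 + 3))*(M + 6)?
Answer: -230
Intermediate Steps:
X(M) = -(5 + M)*(6 + M)/4 (X(M) = -(M + (1*2 + 3))*(M + 6)/4 = -(M + (2 + 3))*(6 + M)/4 = -(M + 5)*(6 + M)/4 = -(5 + M)*(6 + M)/4)
k(f, A) = 3/2 (k(f, A) = ½ + 1 = 3/2)
R = 3/2 ≈ 1.5000
Z = -144 (Z = 5 - 1*149 = 5 - 149 = -144)
X(2) + R*Z = (-15/2 - 11/4*2 - ¼*2²) + (3/2)*(-144) = (-15/2 - 11/2 - ¼*4) - 216 = (-15/2 - 11/2 - 1) - 216 = -14 - 216 = -230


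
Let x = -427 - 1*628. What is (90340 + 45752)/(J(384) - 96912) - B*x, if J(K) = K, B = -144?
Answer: -1222055821/8044 ≈ -1.5192e+5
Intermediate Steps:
x = -1055 (x = -427 - 628 = -1055)
(90340 + 45752)/(J(384) - 96912) - B*x = (90340 + 45752)/(384 - 96912) - (-144)*(-1055) = 136092/(-96528) - 1*151920 = 136092*(-1/96528) - 151920 = -11341/8044 - 151920 = -1222055821/8044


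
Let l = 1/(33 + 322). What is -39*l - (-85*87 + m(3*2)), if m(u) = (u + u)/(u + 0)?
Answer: 2624476/355 ≈ 7392.9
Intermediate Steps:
m(u) = 2 (m(u) = (2*u)/u = 2)
l = 1/355 ≈ 0.0028169
-39*l - (-85*87 + m(3*2)) = -39*1/355 - (-85*87 + 2) = -39/355 - (-7395 + 2) = -39/355 - 1*(-7393) = -39/355 + 7393 = 2624476/355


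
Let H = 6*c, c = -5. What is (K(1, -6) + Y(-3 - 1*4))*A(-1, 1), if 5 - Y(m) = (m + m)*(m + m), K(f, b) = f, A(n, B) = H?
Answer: 5700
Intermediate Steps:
H = -30 (H = 6*(-5) = -30)
A(n, B) = -30
Y(m) = 5 - 4*m**2 (Y(m) = 5 - (m + m)*(m + m) = 5 - 2*m*2*m = 5 - 4*m**2)
(K(1, -6) + Y(-3 - 1*4))*A(-1, 1) = (1 + (5 - 4*(-3 - 1*4)**2))*(-30) = (1 + (5 - 4*(-3 - 4)**2))*(-30) = (1 + (5 - 4*(-7)**2))*(-30) = (1 + (5 - 4*49))*(-30) = (1 + (5 - 196))*(-30) = (1 - 191)*(-30) = -190*(-30) = 5700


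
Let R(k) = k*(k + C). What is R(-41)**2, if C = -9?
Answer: 4202500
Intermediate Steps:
R(k) = k*(-9 + k) (R(k) = k*(k - 9) = k*(-9 + k))
R(-41)**2 = (-41*(-9 - 41))**2 = (-41*(-50))**2 = 2050**2 = 4202500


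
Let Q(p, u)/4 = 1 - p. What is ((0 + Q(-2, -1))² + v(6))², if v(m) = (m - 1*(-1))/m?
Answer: 758641/36 ≈ 21073.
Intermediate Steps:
Q(p, u) = 4 - 4*p (Q(p, u) = 4*(1 - p) = 4 - 4*p)
v(m) = (1 + m)/m (v(m) = (m + 1)/m = (1 + m)/m)
((0 + Q(-2, -1))² + v(6))² = ((0 + (4 - 4*(-2)))² + (1 + 6)/6)² = ((0 + (4 + 8))² + (⅙)*7)² = ((0 + 12)² + 7/6)² = (12² + 7/6)² = (144 + 7/6)² = (871/6)² = 758641/36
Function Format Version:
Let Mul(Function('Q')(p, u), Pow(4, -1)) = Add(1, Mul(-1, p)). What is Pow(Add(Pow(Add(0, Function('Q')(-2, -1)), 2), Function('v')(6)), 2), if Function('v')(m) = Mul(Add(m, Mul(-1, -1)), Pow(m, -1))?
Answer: Rational(758641, 36) ≈ 21073.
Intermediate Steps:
Function('Q')(p, u) = Add(4, Mul(-4, p)) (Function('Q')(p, u) = Mul(4, Add(1, Mul(-1, p))) = Add(4, Mul(-4, p)))
Function('v')(m) = Mul(Pow(m, -1), Add(1, m)) (Function('v')(m) = Mul(Add(m, 1), Pow(m, -1)) = Mul(Add(1, m), Pow(m, -1)) = Mul(Pow(m, -1), Add(1, m)))
Pow(Add(Pow(Add(0, Function('Q')(-2, -1)), 2), Function('v')(6)), 2) = Pow(Add(Pow(Add(0, Add(4, Mul(-4, -2))), 2), Mul(Pow(6, -1), Add(1, 6))), 2) = Pow(Add(Pow(Add(0, Add(4, 8)), 2), Mul(Rational(1, 6), 7)), 2) = Pow(Add(Pow(Add(0, 12), 2), Rational(7, 6)), 2) = Pow(Add(Pow(12, 2), Rational(7, 6)), 2) = Pow(Add(144, Rational(7, 6)), 2) = Pow(Rational(871, 6), 2) = Rational(758641, 36)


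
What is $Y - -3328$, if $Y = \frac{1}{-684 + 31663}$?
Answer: $\frac{103098113}{30979} \approx 3328.0$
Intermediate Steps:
$Y = \frac{1}{30979} \approx 3.228 \cdot 10^{-5}$
$Y - -3328 = \frac{1}{30979} - -3328 = \frac{1}{30979} + \left(3375 - 47\right) = \frac{1}{30979} + 3328 = \frac{103098113}{30979}$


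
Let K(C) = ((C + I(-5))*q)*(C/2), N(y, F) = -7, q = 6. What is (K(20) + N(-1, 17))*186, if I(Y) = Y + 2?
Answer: 188418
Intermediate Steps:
I(Y) = 2 + Y
K(C) = C*(-18 + 6*C)/2 (K(C) = ((C + (2 - 5))*6)*(C/2) = ((C - 3)*6)*(C*(½)) = ((-3 + C)*6)*(C/2) = (-18 + 6*C)*(C/2) = C*(-18 + 6*C)/2)
(K(20) + N(-1, 17))*186 = (3*20*(-3 + 20) - 7)*186 = (3*20*17 - 7)*186 = (1020 - 7)*186 = 1013*186 = 188418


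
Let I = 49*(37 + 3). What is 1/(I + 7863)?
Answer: 1/9823 ≈ 0.00010180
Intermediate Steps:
I = 1960 (I = 49*40 = 1960)
1/(I + 7863) = 1/(1960 + 7863) = 1/9823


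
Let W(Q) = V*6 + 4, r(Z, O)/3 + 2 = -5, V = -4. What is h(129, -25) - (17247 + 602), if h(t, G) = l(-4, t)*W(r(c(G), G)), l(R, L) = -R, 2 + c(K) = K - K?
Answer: -17929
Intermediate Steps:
c(K) = -2 (c(K) = -2 + (K - K) = -2 + 0 = -2)
r(Z, O) = -21 (r(Z, O) = -6 + 3*(-5) = -6 - 15 = -21)
W(Q) = -20 (W(Q) = -4*6 + 4 = -24 + 4 = -20)
h(t, G) = -80 (h(t, G) = -1*(-4)*(-20) = 4*(-20) = -80)
h(129, -25) - (17247 + 602) = -80 - (17247 + 602) = -80 - 1*17849 = -80 - 17849 = -17929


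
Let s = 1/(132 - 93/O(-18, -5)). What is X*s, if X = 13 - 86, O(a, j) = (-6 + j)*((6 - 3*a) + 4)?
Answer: -51392/93021 ≈ -0.55248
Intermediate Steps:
O(a, j) = (-6 + j)*(10 - 3*a)
X = -73
s = 704/93021 (s = 1/(132 - 93/(-60 + 10*(-5) + 18*(-18) - 3*(-18)*(-5))) = 1/(132 - 93/(-60 - 50 - 324 - 270)) = 1/(132 - 93/(-704)) = 1/(132 - 93*(-1/704)) = 1/(132 + 93/704) = 1/(93021/704) = 704/93021 ≈ 0.0075682)
X*s = -73*704/93021 = -51392/93021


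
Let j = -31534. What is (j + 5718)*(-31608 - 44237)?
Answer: 1958014520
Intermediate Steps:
(j + 5718)*(-31608 - 44237) = (-31534 + 5718)*(-31608 - 44237) = -25816*(-75845) = 1958014520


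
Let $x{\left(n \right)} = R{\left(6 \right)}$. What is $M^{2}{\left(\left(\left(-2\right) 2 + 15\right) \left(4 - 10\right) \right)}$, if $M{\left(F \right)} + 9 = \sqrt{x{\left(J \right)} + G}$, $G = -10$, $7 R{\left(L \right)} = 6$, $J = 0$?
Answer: $\frac{503}{7} - \frac{144 i \sqrt{7}}{7} \approx 71.857 - 54.427 i$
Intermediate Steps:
$R{\left(L \right)} = \frac{6}{7}$ ($R{\left(L \right)} = \frac{1}{7} \cdot 6 = \frac{6}{7}$)
$x{\left(n \right)} = \frac{6}{7}$
$M{\left(F \right)} = -9 + \frac{8 i \sqrt{7}}{7}$ ($M{\left(F \right)} = -9 + \sqrt{\frac{6}{7} - 10} = -9 + \sqrt{- \frac{64}{7}} = -9 + \frac{8 i \sqrt{7}}{7}$)
$M^{2}{\left(\left(\left(-2\right) 2 + 15\right) \left(4 - 10\right) \right)} = \left(-9 + \frac{8 i \sqrt{7}}{7}\right)^{2}$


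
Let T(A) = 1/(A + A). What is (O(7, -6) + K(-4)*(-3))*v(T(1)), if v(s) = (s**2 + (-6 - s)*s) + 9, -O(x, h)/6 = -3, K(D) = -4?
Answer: 180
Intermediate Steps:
O(x, h) = 18 (O(x, h) = -6*(-3) = 18)
T(A) = 1/(2*A)
v(s) = 9 + s**2 + s*(-6 - s) (v(s) = (s**2 + s*(-6 - s)) + 9 = 9 + s**2 + s*(-6 - s))
(O(7, -6) + K(-4)*(-3))*v(T(1)) = (18 - 4*(-3))*(9 - 3/1) = (18 + 12)*(9 - 3) = 30*(9 - 6*1/2) = 30*(9 - 3) = 30*6 = 180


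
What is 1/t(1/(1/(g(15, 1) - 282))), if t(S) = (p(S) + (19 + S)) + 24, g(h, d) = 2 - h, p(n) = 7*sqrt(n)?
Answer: -36/11137 - I*sqrt(295)/11137 ≈ -0.0032325 - 0.0015422*I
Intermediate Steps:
t(S) = 43 + S + 7*sqrt(S) (t(S) = (7*sqrt(S) + (19 + S)) + 24 = (19 + S + 7*sqrt(S)) + 24 = 43 + S + 7*sqrt(S))
1/t(1/(1/(g(15, 1) - 282))) = 1/(43 + 1/(1/((2 - 1*15) - 282)) + 7*sqrt(1/(1/((2 - 1*15) - 282)))) = 1/(43 + 1/(1/((2 - 15) - 282)) + 7*sqrt(1/(1/((2 - 15) - 282)))) = 1/(43 + 1/(1/(-13 - 282)) + 7*sqrt(1/(1/(-13 - 282)))) = 1/(43 + 1/(1/(-295)) + 7*sqrt(1/(1/(-295)))) = 1/(43 + 1/(-1/295) + 7*sqrt(1/(-1/295))) = 1/(43 - 295 + 7*sqrt(-295)) = 1/(43 - 295 + 7*(I*sqrt(295))) = 1/(43 - 295 + 7*I*sqrt(295)) = 1/(-252 + 7*I*sqrt(295))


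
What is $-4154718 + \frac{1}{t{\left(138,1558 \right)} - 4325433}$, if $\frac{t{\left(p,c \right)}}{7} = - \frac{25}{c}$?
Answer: $- \frac{27998747593306060}{6739024789} \approx -4.1547 \cdot 10^{6}$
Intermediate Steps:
$t{\left(p,c \right)} = - \frac{175}{c}$ ($t{\left(p,c \right)} = 7 \left(- \frac{25}{c}\right) = - \frac{175}{c}$)
$-4154718 + \frac{1}{t{\left(138,1558 \right)} - 4325433} = -4154718 + \frac{1}{- \frac{175}{1558} - 4325433} = -4154718 + \frac{1}{- \frac{6739024789}{1558}} = -4154718 - \frac{1558}{6739024789} = - \frac{27998747593306060}{6739024789}$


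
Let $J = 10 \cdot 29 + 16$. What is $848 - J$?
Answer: $542$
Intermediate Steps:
$J = 306$ ($J = 290 + 16 = 306$)
$848 - J = 848 - 306 = 542$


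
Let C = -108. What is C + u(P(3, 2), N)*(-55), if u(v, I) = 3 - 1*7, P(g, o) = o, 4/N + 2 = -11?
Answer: 112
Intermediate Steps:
N = -4/13 (N = 4/(-2 - 11) = 4/(-13) = 4*(-1/13) = -4/13 ≈ -0.30769)
u(v, I) = -4 (u(v, I) = 3 - 7 = -4)
C + u(P(3, 2), N)*(-55) = -108 - 4*(-55) = -108 + 220 = 112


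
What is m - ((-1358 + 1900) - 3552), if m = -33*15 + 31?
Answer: 2546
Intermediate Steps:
m = -464 (m = -495 + 31 = -464)
m - ((-1358 + 1900) - 3552) = -464 - ((-1358 + 1900) - 3552) = -464 - (542 - 3552) = -464 - 1*(-3010) = -464 + 3010 = 2546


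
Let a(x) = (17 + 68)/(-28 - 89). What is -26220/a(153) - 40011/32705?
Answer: 20065407153/555985 ≈ 36090.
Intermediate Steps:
a(x) = -85/117 (a(x) = 85/(-117) = 85*(-1/117) = -85/117)
-26220/a(153) - 40011/32705 = -26220/(-85/117) - 40011/32705 = -26220*(-117/85) - 40011*1/32705 = 613548/17 - 40011/32705 = 20065407153/555985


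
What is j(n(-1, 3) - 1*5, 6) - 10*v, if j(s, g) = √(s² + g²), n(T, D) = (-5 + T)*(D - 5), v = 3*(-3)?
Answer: 90 + √85 ≈ 99.219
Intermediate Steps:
v = -9
n(T, D) = (-5 + D)*(-5 + T) (n(T, D) = (-5 + T)*(-5 + D) = (-5 + D)*(-5 + T))
j(s, g) = √(g² + s²)
j(n(-1, 3) - 1*5, 6) - 10*v = √(6² + ((25 - 5*3 - 5*(-1) + 3*(-1)) - 1*5)²) - 10*(-9) = √(36 + ((25 - 15 + 5 - 3) - 5)²) + 90 = √(36 + (12 - 5)²) + 90 = √(36 + 7²) + 90 = √(36 + 49) + 90 = √85 + 90 = 90 + √85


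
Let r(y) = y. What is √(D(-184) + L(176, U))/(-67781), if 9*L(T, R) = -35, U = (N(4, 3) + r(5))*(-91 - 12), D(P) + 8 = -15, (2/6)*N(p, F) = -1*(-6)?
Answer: -11*I*√2/203343 ≈ -7.6503e-5*I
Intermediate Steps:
N(p, F) = 18 (N(p, F) = 3*(-1*(-6)) = 3*6 = 18)
D(P) = -23 (D(P) = -8 - 15 = -23)
U = -2369 (U = (18 + 5)*(-91 - 12) = 23*(-103) = -2369)
L(T, R) = -35/9 (L(T, R) = (⅑)*(-35) = -35/9)
√(D(-184) + L(176, U))/(-67781) = √(-23 - 35/9)/(-67781) = √(-242/9)*(-1/67781) = (11*I*√2/3)*(-1/67781) = -11*I*√2/203343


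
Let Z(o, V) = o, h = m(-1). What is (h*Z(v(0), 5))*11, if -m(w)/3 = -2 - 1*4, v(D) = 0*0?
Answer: 0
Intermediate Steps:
v(D) = 0
m(w) = 18 (m(w) = -3*(-2 - 1*4) = -3*(-2 - 4) = -3*(-6) = 18)
h = 18
(h*Z(v(0), 5))*11 = (18*0)*11 = 0*11 = 0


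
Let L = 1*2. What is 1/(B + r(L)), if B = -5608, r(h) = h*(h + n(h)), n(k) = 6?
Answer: -1/5592 ≈ -0.00017883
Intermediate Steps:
L = 2
r(h) = h*(6 + h) (r(h) = h*(h + 6) = h*(6 + h))
1/(B + r(L)) = 1/(-5608 + 2*(6 + 2)) = 1/(-5608 + 2*8) = 1/(-5608 + 16) = 1/(-5592) = -1/5592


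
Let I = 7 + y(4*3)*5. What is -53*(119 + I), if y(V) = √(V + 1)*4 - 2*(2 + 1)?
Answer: -5088 - 1060*√13 ≈ -8909.9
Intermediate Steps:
y(V) = -6 + 4*√(1 + V) (y(V) = √(1 + V)*4 - 2*3 = 4*√(1 + V) - 6 = -6 + 4*√(1 + V))
I = -23 + 20*√13 (I = 7 + (-6 + 4*√(1 + 4*3))*5 = 7 + (-6 + 4*√(1 + 12))*5 = 7 + (-6 + 4*√13)*5 = 7 + (-30 + 20*√13) = -23 + 20*√13 ≈ 49.111)
-53*(119 + I) = -53*(119 + (-23 + 20*√13)) = -53*(96 + 20*√13) = -5088 - 1060*√13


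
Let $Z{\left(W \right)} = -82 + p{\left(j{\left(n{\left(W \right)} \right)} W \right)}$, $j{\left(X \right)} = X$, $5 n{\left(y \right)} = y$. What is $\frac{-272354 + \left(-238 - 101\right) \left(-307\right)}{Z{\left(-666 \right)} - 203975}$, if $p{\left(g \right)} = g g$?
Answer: $- \frac{4207025}{196736823711} \approx -2.1384 \cdot 10^{-5}$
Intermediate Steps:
$n{\left(y \right)} = \frac{y}{5}$
$p{\left(g \right)} = g^{2}$
$Z{\left(W \right)} = -82 + \frac{W^{4}}{25}$ ($Z{\left(W \right)} = -82 + \left(\frac{W}{5} W\right)^{2} = -82 + \left(\frac{W^{2}}{5}\right)^{2} = -82 + \frac{W^{4}}{25}$)
$\frac{-272354 + \left(-238 - 101\right) \left(-307\right)}{Z{\left(-666 \right)} - 203975} = \frac{-272354 + \left(-238 - 101\right) \left(-307\right)}{\left(-82 + \frac{\left(-666\right)^{4}}{25}\right) - 203975} = \frac{-272354 - -104073}{\left(-82 + \frac{1}{25} \cdot 196741925136\right) - 203975} = \frac{-272354 + 104073}{\left(-82 + \frac{196741925136}{25}\right) - 203975} = - \frac{168281}{\frac{196741923086}{25} - 203975} = - \frac{168281}{\frac{196736823711}{25}} = \left(-168281\right) \frac{25}{196736823711} = - \frac{4207025}{196736823711}$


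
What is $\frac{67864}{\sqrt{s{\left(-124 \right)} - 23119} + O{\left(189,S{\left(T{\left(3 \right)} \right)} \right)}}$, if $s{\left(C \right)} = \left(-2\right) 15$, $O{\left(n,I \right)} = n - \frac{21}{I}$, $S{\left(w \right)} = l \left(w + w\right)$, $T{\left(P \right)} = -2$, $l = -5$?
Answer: $\frac{728859360}{3341383} - \frac{27145600 i \sqrt{23149}}{23389681} \approx 218.13 - 176.58 i$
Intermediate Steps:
$S{\left(w \right)} = - 10 w$ ($S{\left(w \right)} = - 5 \left(w + w\right) = - 5 \cdot 2 w = - 10 w$)
$s{\left(C \right)} = -30$
$\frac{67864}{\sqrt{s{\left(-124 \right)} - 23119} + O{\left(189,S{\left(T{\left(3 \right)} \right)} \right)}} = \frac{67864}{\sqrt{-30 - 23119} + \left(189 - \frac{21}{\left(-10\right) \left(-2\right)}\right)} = \frac{67864}{\sqrt{-23149} + \left(189 - \frac{21}{20}\right)} = \frac{67864}{i \sqrt{23149} + \left(189 - \frac{21}{20}\right)} = \frac{67864}{i \sqrt{23149} + \frac{3759}{20}} = \frac{67864}{\frac{3759}{20} + i \sqrt{23149}}$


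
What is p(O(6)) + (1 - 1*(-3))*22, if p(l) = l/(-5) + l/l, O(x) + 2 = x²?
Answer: 411/5 ≈ 82.200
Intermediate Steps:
O(x) = -2 + x²
p(l) = 1 - l/5 (p(l) = l*(-⅕) + 1 = -l/5 + 1 = 1 - l/5)
p(O(6)) + (1 - 1*(-3))*22 = (1 - (-2 + 6²)/5) + (1 - 1*(-3))*22 = (1 - (-2 + 36)/5) + (1 + 3)*22 = (1 - ⅕*34) + 4*22 = (1 - 34/5) + 88 = -29/5 + 88 = 411/5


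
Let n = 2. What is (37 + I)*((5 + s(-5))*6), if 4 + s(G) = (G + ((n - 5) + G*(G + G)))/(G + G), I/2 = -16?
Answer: -96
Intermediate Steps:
I = -32 (I = 2*(-16) = -32)
s(G) = -4 + (-3 + G + 2*G**2)/(2*G) (s(G) = -4 + (G + ((2 - 5) + G*(G + G)))/(G + G) = -4 + (G + (-3 + G*(2*G)))/((2*G)) = -4 + (G + (-3 + 2*G**2))*(1/(2*G)) = -4 + (-3 + G + 2*G**2)*(1/(2*G)) = -4 + (-3 + G + 2*G**2)/(2*G))
(37 + I)*((5 + s(-5))*6) = (37 - 32)*((5 + (-7/2 - 5 - 3/2/(-5)))*6) = 5*((5 + (-7/2 - 5 - 3/2*(-1/5)))*6) = 5*((5 + (-7/2 - 5 + 3/10))*6) = 5*((5 - 41/5)*6) = 5*(-16/5*6) = 5*(-96/5) = -96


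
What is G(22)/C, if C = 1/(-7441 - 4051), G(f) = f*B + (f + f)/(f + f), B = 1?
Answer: -264316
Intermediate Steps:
G(f) = 1 + f (G(f) = f*1 + (f + f)/(f + f) = f + (2*f)/((2*f)) = f + (2*f)*(1/(2*f)) = f + 1 = 1 + f)
C = -1/11492 (C = 1/(-11492) = -1/11492 ≈ -8.7017e-5)
G(22)/C = (1 + 22)/(-1/11492) = 23*(-11492) = -264316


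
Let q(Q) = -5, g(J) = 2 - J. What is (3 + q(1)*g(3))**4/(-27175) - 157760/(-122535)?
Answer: 757044928/665977725 ≈ 1.1367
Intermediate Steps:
(3 + q(1)*g(3))**4/(-27175) - 157760/(-122535) = (3 - 5*(2 - 1*3))**4/(-27175) - 157760/(-122535) = (3 - 5*(2 - 3))**4*(-1/27175) - 157760*(-1/122535) = (3 - 5*(-1))**4*(-1/27175) + 31552/24507 = (3 + 5)**4*(-1/27175) + 31552/24507 = 8**4*(-1/27175) + 31552/24507 = 4096*(-1/27175) + 31552/24507 = -4096/27175 + 31552/24507 = 757044928/665977725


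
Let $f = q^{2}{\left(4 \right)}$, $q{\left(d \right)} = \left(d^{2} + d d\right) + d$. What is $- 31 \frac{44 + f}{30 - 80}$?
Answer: $\frac{4154}{5} \approx 830.8$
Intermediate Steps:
$q{\left(d \right)} = d + 2 d^{2}$ ($q{\left(d \right)} = \left(d^{2} + d^{2}\right) + d = 2 d^{2} + d = d + 2 d^{2}$)
$f = 1296$ ($f = \left(4 \left(1 + 2 \cdot 4\right)\right)^{2} = \left(4 \left(1 + 8\right)\right)^{2} = \left(4 \cdot 9\right)^{2} = 36^{2} = 1296$)
$- 31 \frac{44 + f}{30 - 80} = - 31 \frac{44 + 1296}{30 - 80} = - 31 \frac{1340}{-50} = - 31 \cdot 1340 \left(- \frac{1}{50}\right) = \left(-31\right) \left(- \frac{134}{5}\right) = \frac{4154}{5}$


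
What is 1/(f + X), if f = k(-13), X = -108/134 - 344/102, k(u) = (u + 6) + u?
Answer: -3417/82618 ≈ -0.041359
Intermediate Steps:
k(u) = 6 + 2*u (k(u) = (6 + u) + u = 6 + 2*u)
X = -14278/3417 (X = -108*1/134 - 344*1/102 = -54/67 - 172/51 = -14278/3417 ≈ -4.1785)
f = -20 (f = 6 + 2*(-13) = 6 - 26 = -20)
1/(f + X) = 1/(-20 - 14278/3417) = 1/(-82618/3417) = -3417/82618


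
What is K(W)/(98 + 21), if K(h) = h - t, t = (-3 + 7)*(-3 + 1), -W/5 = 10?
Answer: -6/17 ≈ -0.35294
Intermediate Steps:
W = -50 (W = -5*10 = -50)
t = -8 (t = 4*(-2) = -8)
K(h) = 8 + h (K(h) = h - 1*(-8) = h + 8 = 8 + h)
K(W)/(98 + 21) = (8 - 50)/(98 + 21) = -42/119 = -42*1/119 = -6/17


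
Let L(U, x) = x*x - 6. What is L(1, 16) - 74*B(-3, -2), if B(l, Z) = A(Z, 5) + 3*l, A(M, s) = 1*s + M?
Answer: 694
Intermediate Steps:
L(U, x) = -6 + x**2 (L(U, x) = x**2 - 6 = -6 + x**2)
A(M, s) = M + s (A(M, s) = s + M = M + s)
B(l, Z) = 5 + Z + 3*l (B(l, Z) = (Z + 5) + 3*l = (5 + Z) + 3*l = 5 + Z + 3*l)
L(1, 16) - 74*B(-3, -2) = (-6 + 16**2) - 74*(5 - 2 + 3*(-3)) = (-6 + 256) - 74*(5 - 2 - 9) = 250 - 74*(-6) = 250 + 444 = 694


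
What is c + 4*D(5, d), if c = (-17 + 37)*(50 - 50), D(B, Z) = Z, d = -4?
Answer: -16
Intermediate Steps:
c = 0 (c = 20*0 = 0)
c + 4*D(5, d) = 0 + 4*(-4) = 0 - 16 = -16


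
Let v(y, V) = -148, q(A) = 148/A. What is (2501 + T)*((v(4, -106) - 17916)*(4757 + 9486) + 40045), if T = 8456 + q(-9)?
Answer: -25329678846755/9 ≈ -2.8144e+12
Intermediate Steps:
T = 75956/9 (T = 8456 + 148/(-9) = 8456 + 148*(-⅑) = 8456 - 148/9 = 75956/9 ≈ 8439.6)
(2501 + T)*((v(4, -106) - 17916)*(4757 + 9486) + 40045) = (2501 + 75956/9)*((-148 - 17916)*(4757 + 9486) + 40045) = 98465*(-18064*14243 + 40045)/9 = 98465*(-257285552 + 40045)/9 = (98465/9)*(-257245507) = -25329678846755/9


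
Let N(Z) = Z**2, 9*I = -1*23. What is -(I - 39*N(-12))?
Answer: 50567/9 ≈ 5618.6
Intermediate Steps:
I = -23/9 (I = (-1*23)/9 = (1/9)*(-23) = -23/9 ≈ -2.5556)
-(I - 39*N(-12)) = -(-23/9 - 39*(-12)**2) = -(-23/9 - 39*144) = -(-23/9 - 5616) = -1*(-50567/9) = 50567/9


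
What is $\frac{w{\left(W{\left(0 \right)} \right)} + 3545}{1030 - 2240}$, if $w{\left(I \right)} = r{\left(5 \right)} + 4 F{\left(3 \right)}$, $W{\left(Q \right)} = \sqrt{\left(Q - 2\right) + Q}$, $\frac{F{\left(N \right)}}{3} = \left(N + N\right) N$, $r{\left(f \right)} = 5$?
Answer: $- \frac{1883}{605} \approx -3.1124$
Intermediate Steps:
$F{\left(N \right)} = 6 N^{2}$ ($F{\left(N \right)} = 3 \left(N + N\right) N = 3 \cdot 2 N N = 3 \cdot 2 N^{2} = 6 N^{2}$)
$W{\left(Q \right)} = \sqrt{-2 + 2 Q}$ ($W{\left(Q \right)} = \sqrt{\left(Q - 2\right) + Q} = \sqrt{\left(-2 + Q\right) + Q} = \sqrt{-2 + 2 Q}$)
$w{\left(I \right)} = 221$ ($w{\left(I \right)} = 5 + 4 \cdot 6 \cdot 3^{2} = 5 + 4 \cdot 6 \cdot 9 = 5 + 4 \cdot 54 = 5 + 216 = 221$)
$\frac{w{\left(W{\left(0 \right)} \right)} + 3545}{1030 - 2240} = \frac{221 + 3545}{1030 - 2240} = \frac{3766}{-1210} = 3766 \left(- \frac{1}{1210}\right) = - \frac{1883}{605}$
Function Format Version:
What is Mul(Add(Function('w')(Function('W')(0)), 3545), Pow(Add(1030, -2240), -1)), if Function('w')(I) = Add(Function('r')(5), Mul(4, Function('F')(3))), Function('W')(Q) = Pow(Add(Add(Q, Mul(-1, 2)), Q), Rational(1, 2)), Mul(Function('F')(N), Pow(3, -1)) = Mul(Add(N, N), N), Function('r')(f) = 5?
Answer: Rational(-1883, 605) ≈ -3.1124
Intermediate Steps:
Function('F')(N) = Mul(6, Pow(N, 2)) (Function('F')(N) = Mul(3, Mul(Add(N, N), N)) = Mul(3, Mul(Mul(2, N), N)) = Mul(3, Mul(2, Pow(N, 2))) = Mul(6, Pow(N, 2)))
Function('W')(Q) = Pow(Add(-2, Mul(2, Q)), Rational(1, 2)) (Function('W')(Q) = Pow(Add(Add(Q, -2), Q), Rational(1, 2)) = Pow(Add(Add(-2, Q), Q), Rational(1, 2)) = Pow(Add(-2, Mul(2, Q)), Rational(1, 2)))
Function('w')(I) = 221 (Function('w')(I) = Add(5, Mul(4, Mul(6, Pow(3, 2)))) = Add(5, Mul(4, Mul(6, 9))) = Add(5, Mul(4, 54)) = Add(5, 216) = 221)
Mul(Add(Function('w')(Function('W')(0)), 3545), Pow(Add(1030, -2240), -1)) = Mul(Add(221, 3545), Pow(Add(1030, -2240), -1)) = Mul(3766, Pow(-1210, -1)) = Mul(3766, Rational(-1, 1210)) = Rational(-1883, 605)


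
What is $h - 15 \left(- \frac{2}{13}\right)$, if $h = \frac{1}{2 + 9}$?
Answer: $\frac{343}{143} \approx 2.3986$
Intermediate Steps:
$h = \frac{1}{11} \approx 0.090909$
$h - 15 \left(- \frac{2}{13}\right) = \frac{1}{11} - 15 \left(- \frac{2}{13}\right) = \frac{1}{11} - 15 \left(\left(-2\right) \frac{1}{13}\right) = \frac{1}{11} - - \frac{30}{13} = \frac{1}{11} + \frac{30}{13} = \frac{343}{143}$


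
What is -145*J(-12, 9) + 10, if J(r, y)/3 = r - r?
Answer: 10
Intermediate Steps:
J(r, y) = 0 (J(r, y) = 3*(r - r) = 3*0 = 0)
-145*J(-12, 9) + 10 = -145*0 + 10 = 0 + 10 = 10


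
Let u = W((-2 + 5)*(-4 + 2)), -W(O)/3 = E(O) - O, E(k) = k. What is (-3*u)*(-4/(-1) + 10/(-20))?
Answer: 0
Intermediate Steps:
W(O) = 0 (W(O) = -3*(O - O) = -3*0 = 0)
u = 0
(-3*u)*(-4/(-1) + 10/(-20)) = (-3*0)*(-4/(-1) + 10/(-20)) = 0*(-4*(-1) + 10*(-1/20)) = 0*(4 - ½) = 0*(7/2) = 0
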